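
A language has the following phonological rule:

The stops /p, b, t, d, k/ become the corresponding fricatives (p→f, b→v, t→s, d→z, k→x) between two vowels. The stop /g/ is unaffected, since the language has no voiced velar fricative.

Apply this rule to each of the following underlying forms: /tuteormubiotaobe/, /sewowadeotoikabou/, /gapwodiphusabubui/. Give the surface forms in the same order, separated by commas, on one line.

/tuteormubiotaobe/: /t/ is a stop between vowels /u/ and /e/, so it spirantizes to the fricative [s]. /b/ is a stop between vowels /u/ and /i/, so it spirantizes to the fricative [v]. /t/ is a stop between vowels /o/ and /a/, so it spirantizes to the fricative [s]. /b/ is a stop between vowels /o/ and /e/, so it spirantizes to the fricative [v]. → [tuseormuviosaove].
/sewowadeotoikabou/: /d/ is a stop between vowels /a/ and /e/, so it spirantizes to the fricative [z]. /t/ is a stop between vowels /o/ and /o/, so it spirantizes to the fricative [s]. /k/ is a stop between vowels /i/ and /a/, so it spirantizes to the fricative [x]. /b/ is a stop between vowels /a/ and /o/, so it spirantizes to the fricative [v]. → [sewowazeosoixavou].
/gapwodiphusabubui/: /d/ is a stop between vowels /o/ and /i/, so it spirantizes to the fricative [z]. /b/ is a stop between vowels /a/ and /u/, so it spirantizes to the fricative [v]. /b/ is a stop between vowels /u/ and /u/, so it spirantizes to the fricative [v]. → [gapwoziphusavuvui].

tuseormuviosaove, sewowazeosoixavou, gapwoziphusavuvui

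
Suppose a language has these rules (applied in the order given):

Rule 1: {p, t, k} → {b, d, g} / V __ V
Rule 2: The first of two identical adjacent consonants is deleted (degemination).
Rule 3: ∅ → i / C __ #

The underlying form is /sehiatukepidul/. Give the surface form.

Rule 1 (intervocalic voicing): /t/ is a voiceless stop between vowels /a/ and /u/, so it voices to [d]. /k/ is a voiceless stop between vowels /u/ and /e/, so it voices to [g]. /p/ is a voiceless stop between vowels /e/ and /i/, so it voices to [b]. /sehiatukepidul/ → sehiadugebidul.
Rule 2 (degemination): no segment meets the environment; /sehiadugebidul/ is unchanged.
Rule 3 (final i-epenthesis): the form ends in the consonant /l/, so [i] is inserted word-finally. /sehiadugebidul/ → sehiadugebiduli.

sehiadugebiduli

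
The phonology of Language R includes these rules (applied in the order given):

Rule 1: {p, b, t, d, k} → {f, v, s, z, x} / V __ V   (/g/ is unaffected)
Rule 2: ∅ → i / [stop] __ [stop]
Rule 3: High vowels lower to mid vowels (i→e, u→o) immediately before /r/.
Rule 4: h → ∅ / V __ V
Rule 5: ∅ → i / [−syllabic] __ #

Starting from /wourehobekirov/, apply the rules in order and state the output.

Rule 1 (intervocalic spirantization): /b/ is a stop between vowels /o/ and /e/, so it spirantizes to the fricative [v]. /k/ is a stop between vowels /e/ and /i/, so it spirantizes to the fricative [x]. /wourehobekirov/ → wourehovexirov.
Rule 2 (stop-cluster i-epenthesis): no segment meets the environment; /wourehovexirov/ is unchanged.
Rule 3 (pre-rhotic lowering): /u/ is a high vowel immediately before /r/, so it lowers to [o]. /i/ is a high vowel immediately before /r/, so it lowers to [e]. /wourehovexirov/ → woorehovexerov.
Rule 4 (intervocalic h-deletion): /h/ occurs between vowels /e/ and /o/, so it deletes. /woorehovexerov/ → wooreovexerov.
Rule 5 (final i-epenthesis): the form ends in the consonant /v/, so [i] is inserted word-finally. /wooreovexerov/ → wooreovexerovi.

wooreovexerovi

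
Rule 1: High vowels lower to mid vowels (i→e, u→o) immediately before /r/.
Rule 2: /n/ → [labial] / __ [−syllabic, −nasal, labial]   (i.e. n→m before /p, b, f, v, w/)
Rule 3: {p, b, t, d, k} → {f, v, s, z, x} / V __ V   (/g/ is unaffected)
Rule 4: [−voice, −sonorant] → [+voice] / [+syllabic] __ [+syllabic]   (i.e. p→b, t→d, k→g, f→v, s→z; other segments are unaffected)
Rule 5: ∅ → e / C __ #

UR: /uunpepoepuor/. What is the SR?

uumpevoevuore

Rule 1 (pre-rhotic lowering): no segment meets the environment; /uunpepoepuor/ is unchanged.
Rule 2 (nasal place assimilation): /n/ precedes the labial consonant /p/, so it assimilates in place to [m]. /uunpepoepuor/ → uumpepoepuor.
Rule 3 (intervocalic spirantization): /p/ is a stop between vowels /e/ and /o/, so it spirantizes to the fricative [f]. /p/ is a stop between vowels /e/ and /u/, so it spirantizes to the fricative [f]. /uumpepoepuor/ → uumpefoefuor.
Rule 4 (intervocalic voicing): /f/ is a voiceless obstruent between vowels /e/ and /o/, so it voices to [v]. /f/ is a voiceless obstruent between vowels /e/ and /u/, so it voices to [v]. /uumpefoefuor/ → uumpevoevuor.
Rule 5 (final e-epenthesis): the form ends in the consonant /r/, so [e] is inserted word-finally. /uumpevoevuor/ → uumpevoevuore.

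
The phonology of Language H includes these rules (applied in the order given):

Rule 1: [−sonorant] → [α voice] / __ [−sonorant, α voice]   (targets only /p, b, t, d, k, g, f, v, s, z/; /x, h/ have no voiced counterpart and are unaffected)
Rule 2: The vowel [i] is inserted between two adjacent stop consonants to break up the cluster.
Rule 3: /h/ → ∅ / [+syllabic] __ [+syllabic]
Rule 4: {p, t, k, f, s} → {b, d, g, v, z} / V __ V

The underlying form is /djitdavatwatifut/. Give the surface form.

djididavatwadivut

Rule 1 (regressive voicing assimilation): /t/ precedes the voiced obstruent /d/, so it voices to [d] by assimilation. /djitdavatwatifut/ → djiddavatwatifut.
Rule 2 (stop-cluster i-epenthesis): /d/ and /d/ form a stop–stop cluster, so [i] is inserted between them. /djiddavatwatifut/ → djididavatwatifut.
Rule 3 (intervocalic h-deletion): no segment meets the environment; /djididavatwatifut/ is unchanged.
Rule 4 (intervocalic voicing): /t/ is a voiceless obstruent between vowels /a/ and /i/, so it voices to [d]. /f/ is a voiceless obstruent between vowels /i/ and /u/, so it voices to [v]. /djididavatwatifut/ → djididavatwadivut.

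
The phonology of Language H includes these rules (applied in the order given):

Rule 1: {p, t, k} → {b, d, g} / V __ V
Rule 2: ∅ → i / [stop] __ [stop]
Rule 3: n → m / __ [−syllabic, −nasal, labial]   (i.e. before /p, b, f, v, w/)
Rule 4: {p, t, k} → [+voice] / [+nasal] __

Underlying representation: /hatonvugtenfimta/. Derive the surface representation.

Rule 1 (intervocalic voicing): /t/ is a voiceless stop between vowels /a/ and /o/, so it voices to [d]. /hatonvugtenfimta/ → hadonvugtenfimta.
Rule 2 (stop-cluster i-epenthesis): /g/ and /t/ form a stop–stop cluster, so [i] is inserted between them. /hadonvugtenfimta/ → hadonvugitenfimta.
Rule 3 (nasal place assimilation): /n/ precedes the labial consonant /v/, so it assimilates in place to [m]. /n/ precedes the labial consonant /f/, so it assimilates in place to [m]. /hadonvugitenfimta/ → hadomvugitemfimta.
Rule 4 (post-nasal voicing): /t/ is a voiceless stop immediately after the nasal /m/, so it voices to [d]. /hadomvugitemfimta/ → hadomvugitemfimda.

hadomvugitemfimda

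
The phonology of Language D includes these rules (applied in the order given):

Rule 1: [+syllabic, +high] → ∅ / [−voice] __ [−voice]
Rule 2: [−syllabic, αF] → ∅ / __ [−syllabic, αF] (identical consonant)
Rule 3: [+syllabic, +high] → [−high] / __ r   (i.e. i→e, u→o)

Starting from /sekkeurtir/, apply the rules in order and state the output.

Rule 1 (high vowel syncope): no segment meets the environment; /sekkeurtir/ is unchanged.
Rule 2 (degemination): /kk/ is a geminate; the first /k/ deletes. /sekkeurtir/ → sekeurtir.
Rule 3 (pre-rhotic lowering): /u/ is a high vowel immediately before /r/, so it lowers to [o]. /i/ is a high vowel immediately before /r/, so it lowers to [e]. /sekeurtir/ → sekeorter.

sekeorter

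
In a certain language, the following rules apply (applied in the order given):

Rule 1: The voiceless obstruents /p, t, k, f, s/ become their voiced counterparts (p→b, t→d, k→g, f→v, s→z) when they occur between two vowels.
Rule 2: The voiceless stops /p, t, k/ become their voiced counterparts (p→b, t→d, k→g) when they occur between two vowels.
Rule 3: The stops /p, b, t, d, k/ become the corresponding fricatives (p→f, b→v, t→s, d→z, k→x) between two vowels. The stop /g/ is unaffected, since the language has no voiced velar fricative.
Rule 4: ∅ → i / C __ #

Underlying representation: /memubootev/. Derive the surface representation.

memuvoozevi

Rule 1 (intervocalic voicing): /t/ is a voiceless obstruent between vowels /o/ and /e/, so it voices to [d]. /memubootev/ → memuboodev.
Rule 2 (intervocalic voicing): no segment meets the environment; /memuboodev/ is unchanged.
Rule 3 (intervocalic spirantization): /b/ is a stop between vowels /u/ and /o/, so it spirantizes to the fricative [v]. /d/ is a stop between vowels /o/ and /e/, so it spirantizes to the fricative [z]. /memuboodev/ → memuvoozev.
Rule 4 (final i-epenthesis): the form ends in the consonant /v/, so [i] is inserted word-finally. /memuvoozev/ → memuvoozevi.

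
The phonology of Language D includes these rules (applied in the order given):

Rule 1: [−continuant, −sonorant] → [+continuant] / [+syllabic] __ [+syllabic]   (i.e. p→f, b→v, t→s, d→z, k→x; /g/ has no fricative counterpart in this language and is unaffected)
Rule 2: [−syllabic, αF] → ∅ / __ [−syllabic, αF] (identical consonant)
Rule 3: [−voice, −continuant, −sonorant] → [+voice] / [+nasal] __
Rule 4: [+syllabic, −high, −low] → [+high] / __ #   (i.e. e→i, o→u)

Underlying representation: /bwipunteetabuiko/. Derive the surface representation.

bwifundeesavuixu

Rule 1 (intervocalic spirantization): /p/ is a stop between vowels /i/ and /u/, so it spirantizes to the fricative [f]. /t/ is a stop between vowels /e/ and /a/, so it spirantizes to the fricative [s]. /b/ is a stop between vowels /a/ and /u/, so it spirantizes to the fricative [v]. /k/ is a stop between vowels /i/ and /o/, so it spirantizes to the fricative [x]. /bwipunteetabuiko/ → bwifunteesavuixo.
Rule 2 (degemination): no segment meets the environment; /bwifunteesavuixo/ is unchanged.
Rule 3 (post-nasal voicing): /t/ is a voiceless stop immediately after the nasal /n/, so it voices to [d]. /bwifunteesavuixo/ → bwifundeesavuixo.
Rule 4 (final vowel raising): /o/ is a mid vowel in word-final position, so it raises to [u]. /bwifundeesavuixo/ → bwifundeesavuixu.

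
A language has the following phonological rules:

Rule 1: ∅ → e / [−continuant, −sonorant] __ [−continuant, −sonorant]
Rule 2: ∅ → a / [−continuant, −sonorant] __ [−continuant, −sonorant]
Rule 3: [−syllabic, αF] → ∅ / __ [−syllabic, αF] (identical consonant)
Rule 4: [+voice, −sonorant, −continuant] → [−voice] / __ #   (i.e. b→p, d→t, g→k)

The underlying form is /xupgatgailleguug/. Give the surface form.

Rule 1 (stop-cluster e-epenthesis): /p/ and /g/ form a stop–stop cluster, so [e] is inserted between them. /t/ and /g/ form a stop–stop cluster, so [e] is inserted between them. /xupgatgailleguug/ → xupegategailleguug.
Rule 2 (stop-cluster a-epenthesis): no segment meets the environment; /xupegategailleguug/ is unchanged.
Rule 3 (degemination): /ll/ is a geminate; the first /l/ deletes. /xupegategailleguug/ → xupegategaileguug.
Rule 4 (final devoicing): /g/ is a voiced stop in word-final position, so it devoices to [k]. /xupegategaileguug/ → xupegategaileguuk.

xupegategaileguuk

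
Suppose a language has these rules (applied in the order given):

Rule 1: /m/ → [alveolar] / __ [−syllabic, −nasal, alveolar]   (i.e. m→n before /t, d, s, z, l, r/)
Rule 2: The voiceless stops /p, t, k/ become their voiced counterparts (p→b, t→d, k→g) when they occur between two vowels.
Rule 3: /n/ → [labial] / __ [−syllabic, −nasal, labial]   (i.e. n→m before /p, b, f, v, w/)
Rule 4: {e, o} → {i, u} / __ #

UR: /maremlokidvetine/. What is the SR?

Rule 1 (nasal place assimilation): /m/ precedes the alveolar consonant /l/, so it assimilates in place to [n]. /maremlokidvetine/ → marenlokidvetine.
Rule 2 (intervocalic voicing): /k/ is a voiceless stop between vowels /o/ and /i/, so it voices to [g]. /t/ is a voiceless stop between vowels /e/ and /i/, so it voices to [d]. /marenlokidvetine/ → marenlogidvedine.
Rule 3 (nasal place assimilation): no segment meets the environment; /marenlogidvedine/ is unchanged.
Rule 4 (final vowel raising): /e/ is a mid vowel in word-final position, so it raises to [i]. /marenlogidvedine/ → marenlogidvedini.

marenlogidvedini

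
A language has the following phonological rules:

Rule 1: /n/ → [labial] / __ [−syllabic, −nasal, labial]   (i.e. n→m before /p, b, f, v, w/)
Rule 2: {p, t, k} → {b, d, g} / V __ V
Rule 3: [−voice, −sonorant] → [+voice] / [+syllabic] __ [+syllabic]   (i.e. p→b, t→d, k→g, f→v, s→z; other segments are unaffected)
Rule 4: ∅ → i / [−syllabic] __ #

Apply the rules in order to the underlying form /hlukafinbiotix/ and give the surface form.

hlugavimbiodixi

Rule 1 (nasal place assimilation): /n/ precedes the labial consonant /b/, so it assimilates in place to [m]. /hlukafinbiotix/ → hlukafimbiotix.
Rule 2 (intervocalic voicing): /k/ is a voiceless stop between vowels /u/ and /a/, so it voices to [g]. /t/ is a voiceless stop between vowels /o/ and /i/, so it voices to [d]. /hlukafimbiotix/ → hlugafimbiodix.
Rule 3 (intervocalic voicing): /f/ is a voiceless obstruent between vowels /a/ and /i/, so it voices to [v]. /hlugafimbiodix/ → hlugavimbiodix.
Rule 4 (final i-epenthesis): the form ends in the consonant /x/, so [i] is inserted word-finally. /hlugavimbiodix/ → hlugavimbiodixi.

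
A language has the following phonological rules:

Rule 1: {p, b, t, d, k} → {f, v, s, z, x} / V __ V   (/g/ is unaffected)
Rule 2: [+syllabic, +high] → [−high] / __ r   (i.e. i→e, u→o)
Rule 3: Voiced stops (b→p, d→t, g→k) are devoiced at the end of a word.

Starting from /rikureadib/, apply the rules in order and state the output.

rixoreazip

Rule 1 (intervocalic spirantization): /k/ is a stop between vowels /i/ and /u/, so it spirantizes to the fricative [x]. /d/ is a stop between vowels /a/ and /i/, so it spirantizes to the fricative [z]. /rikureadib/ → rixureazib.
Rule 2 (pre-rhotic lowering): /u/ is a high vowel immediately before /r/, so it lowers to [o]. /rixureazib/ → rixoreazib.
Rule 3 (final devoicing): /b/ is a voiced stop in word-final position, so it devoices to [p]. /rixoreazib/ → rixoreazip.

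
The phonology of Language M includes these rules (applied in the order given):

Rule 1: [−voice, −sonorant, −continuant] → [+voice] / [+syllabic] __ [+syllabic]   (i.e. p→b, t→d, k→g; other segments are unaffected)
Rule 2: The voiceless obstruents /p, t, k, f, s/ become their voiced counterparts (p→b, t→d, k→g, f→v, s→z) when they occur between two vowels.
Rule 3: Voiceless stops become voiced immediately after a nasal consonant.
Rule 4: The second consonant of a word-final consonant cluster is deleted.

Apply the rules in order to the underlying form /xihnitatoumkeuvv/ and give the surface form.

Rule 1 (intervocalic voicing): /t/ is a voiceless stop between vowels /i/ and /a/, so it voices to [d]. /t/ is a voiceless stop between vowels /a/ and /o/, so it voices to [d]. /xihnitatoumkeuvv/ → xihnidadoumkeuvv.
Rule 2 (intervocalic voicing): no segment meets the environment; /xihnidadoumkeuvv/ is unchanged.
Rule 3 (post-nasal voicing): /k/ is a voiceless stop immediately after the nasal /m/, so it voices to [g]. /xihnidadoumkeuvv/ → xihnidadoumgeuvv.
Rule 4 (final cluster simplification): /v/ is the second consonant of a word-final cluster /vv/, so it deletes. /xihnidadoumgeuvv/ → xihnidadoumgeuv.

xihnidadoumgeuv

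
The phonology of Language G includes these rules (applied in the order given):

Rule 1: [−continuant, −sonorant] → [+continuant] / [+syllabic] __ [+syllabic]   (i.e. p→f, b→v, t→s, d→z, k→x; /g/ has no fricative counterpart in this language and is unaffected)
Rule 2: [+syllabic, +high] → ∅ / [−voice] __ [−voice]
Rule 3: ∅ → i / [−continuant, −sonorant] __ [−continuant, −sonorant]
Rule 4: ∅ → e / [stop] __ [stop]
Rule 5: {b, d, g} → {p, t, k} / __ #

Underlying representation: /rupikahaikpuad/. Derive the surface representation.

rufxahaikipuat

Rule 1 (intervocalic spirantization): /p/ is a stop between vowels /u/ and /i/, so it spirantizes to the fricative [f]. /k/ is a stop between vowels /i/ and /a/, so it spirantizes to the fricative [x]. /rupikahaikpuad/ → rufixahaikpuad.
Rule 2 (high vowel syncope): /i/ is a high vowel flanked by voiceless consonants /f/ and /x/, so it deletes. /rufixahaikpuad/ → rufxahaikpuad.
Rule 3 (stop-cluster i-epenthesis): /k/ and /p/ form a stop–stop cluster, so [i] is inserted between them. /rufxahaikpuad/ → rufxahaikipuad.
Rule 4 (stop-cluster e-epenthesis): no segment meets the environment; /rufxahaikipuad/ is unchanged.
Rule 5 (final devoicing): /d/ is a voiced stop in word-final position, so it devoices to [t]. /rufxahaikipuad/ → rufxahaikipuat.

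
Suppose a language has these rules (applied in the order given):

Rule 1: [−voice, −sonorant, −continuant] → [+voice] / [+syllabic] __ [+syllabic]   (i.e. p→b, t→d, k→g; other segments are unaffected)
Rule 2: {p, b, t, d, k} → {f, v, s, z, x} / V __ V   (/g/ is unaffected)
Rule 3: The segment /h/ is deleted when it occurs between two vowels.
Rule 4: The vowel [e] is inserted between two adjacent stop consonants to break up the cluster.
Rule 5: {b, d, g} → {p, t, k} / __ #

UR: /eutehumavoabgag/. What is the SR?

euzeumavoabegak

Rule 1 (intervocalic voicing): /t/ is a voiceless stop between vowels /u/ and /e/, so it voices to [d]. /eutehumavoabgag/ → eudehumavoabgag.
Rule 2 (intervocalic spirantization): /d/ is a stop between vowels /u/ and /e/, so it spirantizes to the fricative [z]. /eudehumavoabgag/ → euzehumavoabgag.
Rule 3 (intervocalic h-deletion): /h/ occurs between vowels /e/ and /u/, so it deletes. /euzehumavoabgag/ → euzeumavoabgag.
Rule 4 (stop-cluster e-epenthesis): /b/ and /g/ form a stop–stop cluster, so [e] is inserted between them. /euzeumavoabgag/ → euzeumavoabegag.
Rule 5 (final devoicing): /g/ is a voiced stop in word-final position, so it devoices to [k]. /euzeumavoabegag/ → euzeumavoabegak.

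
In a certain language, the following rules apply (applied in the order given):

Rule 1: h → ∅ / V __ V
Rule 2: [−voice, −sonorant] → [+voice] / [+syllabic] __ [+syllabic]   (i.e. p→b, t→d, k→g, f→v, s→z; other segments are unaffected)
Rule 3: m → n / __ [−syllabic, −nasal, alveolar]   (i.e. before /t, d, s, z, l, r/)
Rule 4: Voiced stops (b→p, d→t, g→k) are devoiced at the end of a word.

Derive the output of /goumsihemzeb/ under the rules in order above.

gounsienzep

Rule 1 (intervocalic h-deletion): /h/ occurs between vowels /i/ and /e/, so it deletes. /goumsihemzeb/ → goumsiemzeb.
Rule 2 (intervocalic voicing): no segment meets the environment; /goumsiemzeb/ is unchanged.
Rule 3 (nasal place assimilation): /m/ precedes the alveolar consonant /s/, so it assimilates in place to [n]. /m/ precedes the alveolar consonant /z/, so it assimilates in place to [n]. /goumsiemzeb/ → gounsienzeb.
Rule 4 (final devoicing): /b/ is a voiced stop in word-final position, so it devoices to [p]. /gounsienzeb/ → gounsienzep.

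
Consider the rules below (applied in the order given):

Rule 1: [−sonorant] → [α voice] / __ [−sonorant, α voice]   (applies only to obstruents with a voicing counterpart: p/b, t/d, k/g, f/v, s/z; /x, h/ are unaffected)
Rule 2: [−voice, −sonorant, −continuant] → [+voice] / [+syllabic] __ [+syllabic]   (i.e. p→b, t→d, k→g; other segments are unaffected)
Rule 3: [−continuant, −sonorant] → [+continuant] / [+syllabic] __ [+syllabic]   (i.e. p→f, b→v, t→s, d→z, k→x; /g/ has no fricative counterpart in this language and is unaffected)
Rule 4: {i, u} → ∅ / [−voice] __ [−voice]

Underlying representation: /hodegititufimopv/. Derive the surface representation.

Rule 1 (regressive voicing assimilation): /p/ precedes the voiced obstruent /v/, so it voices to [b] by assimilation. /hodegititufimopv/ → hodegititufimobv.
Rule 2 (intervocalic voicing): /t/ is a voiceless stop between vowels /i/ and /i/, so it voices to [d]. /t/ is a voiceless stop between vowels /i/ and /u/, so it voices to [d]. /hodegititufimobv/ → hodegididufimobv.
Rule 3 (intervocalic spirantization): /d/ is a stop between vowels /o/ and /e/, so it spirantizes to the fricative [z]. /d/ is a stop between vowels /i/ and /i/, so it spirantizes to the fricative [z]. /d/ is a stop between vowels /i/ and /u/, so it spirantizes to the fricative [z]. /hodegididufimobv/ → hozegizizufimobv.
Rule 4 (high vowel syncope): no segment meets the environment; /hozegizizufimobv/ is unchanged.

hozegizizufimobv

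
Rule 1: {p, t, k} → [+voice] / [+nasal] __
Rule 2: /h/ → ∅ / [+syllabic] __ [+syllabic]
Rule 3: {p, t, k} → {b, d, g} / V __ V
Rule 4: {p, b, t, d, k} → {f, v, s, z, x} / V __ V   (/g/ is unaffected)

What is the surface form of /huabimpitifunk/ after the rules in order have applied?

Rule 1 (post-nasal voicing): /p/ is a voiceless stop immediately after the nasal /m/, so it voices to [b]. /k/ is a voiceless stop immediately after the nasal /n/, so it voices to [g]. /huabimpitifunk/ → huabimbitifung.
Rule 2 (intervocalic h-deletion): no segment meets the environment; /huabimbitifung/ is unchanged.
Rule 3 (intervocalic voicing): /t/ is a voiceless stop between vowels /i/ and /i/, so it voices to [d]. /huabimbitifung/ → huabimbidifung.
Rule 4 (intervocalic spirantization): /b/ is a stop between vowels /a/ and /i/, so it spirantizes to the fricative [v]. /d/ is a stop between vowels /i/ and /i/, so it spirantizes to the fricative [z]. /huabimbidifung/ → huavimbizifung.

huavimbizifung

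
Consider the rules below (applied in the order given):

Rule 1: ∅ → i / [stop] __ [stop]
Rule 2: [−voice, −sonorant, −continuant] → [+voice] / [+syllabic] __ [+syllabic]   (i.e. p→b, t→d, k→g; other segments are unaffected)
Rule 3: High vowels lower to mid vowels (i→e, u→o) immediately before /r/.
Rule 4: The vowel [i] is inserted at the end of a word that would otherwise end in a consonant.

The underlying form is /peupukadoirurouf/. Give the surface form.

Rule 1 (stop-cluster i-epenthesis): no segment meets the environment; /peupukadoirurouf/ is unchanged.
Rule 2 (intervocalic voicing): /p/ is a voiceless stop between vowels /u/ and /u/, so it voices to [b]. /k/ is a voiceless stop between vowels /u/ and /a/, so it voices to [g]. /peupukadoirurouf/ → peubugadoirurouf.
Rule 3 (pre-rhotic lowering): /i/ is a high vowel immediately before /r/, so it lowers to [e]. /u/ is a high vowel immediately before /r/, so it lowers to [o]. /peubugadoirurouf/ → peubugadoerorouf.
Rule 4 (final i-epenthesis): the form ends in the consonant /f/, so [i] is inserted word-finally. /peubugadoerorouf/ → peubugadoeroroufi.

peubugadoeroroufi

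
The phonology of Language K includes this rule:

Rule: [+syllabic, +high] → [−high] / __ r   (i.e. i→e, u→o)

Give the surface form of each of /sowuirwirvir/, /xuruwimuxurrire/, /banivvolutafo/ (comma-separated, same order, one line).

sowuerwerver, xoruwimuxorrere, banivvolutafo

/sowuirwirvir/: /i/ is a high vowel immediately before /r/, so it lowers to [e]. /i/ is a high vowel immediately before /r/, so it lowers to [e]. /i/ is a high vowel immediately before /r/, so it lowers to [e]. → [sowuerwerver].
/xuruwimuxurrire/: /u/ is a high vowel immediately before /r/, so it lowers to [o]. /u/ is a high vowel immediately before /r/, so it lowers to [o]. /i/ is a high vowel immediately before /r/, so it lowers to [e]. → [xoruwimuxorrere].
/banivvolutafo/: the rule's environment is not met; surfaces unchanged as [banivvolutafo].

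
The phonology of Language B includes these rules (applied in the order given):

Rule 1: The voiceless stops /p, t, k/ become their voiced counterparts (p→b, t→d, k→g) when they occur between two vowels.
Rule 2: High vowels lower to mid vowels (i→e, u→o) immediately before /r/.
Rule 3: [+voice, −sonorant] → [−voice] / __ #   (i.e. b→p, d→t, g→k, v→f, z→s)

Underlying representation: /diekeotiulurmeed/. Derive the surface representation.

diegeodiulormeet

Rule 1 (intervocalic voicing): /k/ is a voiceless stop between vowels /e/ and /e/, so it voices to [g]. /t/ is a voiceless stop between vowels /o/ and /i/, so it voices to [d]. /diekeotiulurmeed/ → diegeodiulurmeed.
Rule 2 (pre-rhotic lowering): /u/ is a high vowel immediately before /r/, so it lowers to [o]. /diegeodiulurmeed/ → diegeodiulormeed.
Rule 3 (final devoicing): /d/ is a voiced obstruent in word-final position, so it devoices to [t]. /diegeodiulormeed/ → diegeodiulormeet.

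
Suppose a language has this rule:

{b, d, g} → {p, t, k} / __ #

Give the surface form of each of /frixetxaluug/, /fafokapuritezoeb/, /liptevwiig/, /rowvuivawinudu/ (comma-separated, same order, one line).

frixetxaluuk, fafokapuritezoep, liptevwiik, rowvuivawinudu

/frixetxaluug/: /g/ is a voiced stop in word-final position, so it devoices to [k]. → [frixetxaluuk].
/fafokapuritezoeb/: /b/ is a voiced stop in word-final position, so it devoices to [p]. → [fafokapuritezoep].
/liptevwiig/: /g/ is a voiced stop in word-final position, so it devoices to [k]. → [liptevwiik].
/rowvuivawinudu/: the rule's environment is not met; surfaces unchanged as [rowvuivawinudu].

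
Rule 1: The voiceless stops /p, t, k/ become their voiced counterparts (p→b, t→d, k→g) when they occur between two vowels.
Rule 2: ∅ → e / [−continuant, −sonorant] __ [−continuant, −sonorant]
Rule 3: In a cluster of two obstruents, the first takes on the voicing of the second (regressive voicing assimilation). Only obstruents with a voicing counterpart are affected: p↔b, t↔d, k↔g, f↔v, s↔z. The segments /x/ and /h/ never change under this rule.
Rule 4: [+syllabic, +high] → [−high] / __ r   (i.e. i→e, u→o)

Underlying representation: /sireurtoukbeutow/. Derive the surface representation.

Rule 1 (intervocalic voicing): /t/ is a voiceless stop between vowels /u/ and /o/, so it voices to [d]. /sireurtoukbeutow/ → sireurtoukbeudow.
Rule 2 (stop-cluster e-epenthesis): /k/ and /b/ form a stop–stop cluster, so [e] is inserted between them. /sireurtoukbeudow/ → sireurtoukebeudow.
Rule 3 (regressive voicing assimilation): no segment meets the environment; /sireurtoukebeudow/ is unchanged.
Rule 4 (pre-rhotic lowering): /i/ is a high vowel immediately before /r/, so it lowers to [e]. /u/ is a high vowel immediately before /r/, so it lowers to [o]. /sireurtoukebeudow/ → sereortoukebeudow.

sereortoukebeudow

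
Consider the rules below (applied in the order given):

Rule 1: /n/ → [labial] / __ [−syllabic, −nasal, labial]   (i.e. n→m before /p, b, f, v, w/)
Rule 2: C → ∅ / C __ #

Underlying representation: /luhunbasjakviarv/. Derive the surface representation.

Rule 1 (nasal place assimilation): /n/ precedes the labial consonant /b/, so it assimilates in place to [m]. /luhunbasjakviarv/ → luhumbasjakviarv.
Rule 2 (final cluster simplification): /v/ is the second consonant of a word-final cluster /rv/, so it deletes. /luhumbasjakviarv/ → luhumbasjakviar.

luhumbasjakviar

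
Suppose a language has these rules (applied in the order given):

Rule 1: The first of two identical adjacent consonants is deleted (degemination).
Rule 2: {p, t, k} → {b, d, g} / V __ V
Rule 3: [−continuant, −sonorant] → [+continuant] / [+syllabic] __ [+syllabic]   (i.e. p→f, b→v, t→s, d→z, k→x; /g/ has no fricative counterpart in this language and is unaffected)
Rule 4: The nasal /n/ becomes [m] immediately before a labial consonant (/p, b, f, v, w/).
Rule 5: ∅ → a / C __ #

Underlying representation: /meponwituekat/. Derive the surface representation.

Rule 1 (degemination): no segment meets the environment; /meponwituekat/ is unchanged.
Rule 2 (intervocalic voicing): /p/ is a voiceless stop between vowels /e/ and /o/, so it voices to [b]. /t/ is a voiceless stop between vowels /i/ and /u/, so it voices to [d]. /k/ is a voiceless stop between vowels /e/ and /a/, so it voices to [g]. /meponwituekat/ → mebonwiduegat.
Rule 3 (intervocalic spirantization): /b/ is a stop between vowels /e/ and /o/, so it spirantizes to the fricative [v]. /d/ is a stop between vowels /i/ and /u/, so it spirantizes to the fricative [z]. /mebonwiduegat/ → mevonwizuegat.
Rule 4 (nasal place assimilation): /n/ precedes the labial consonant /w/, so it assimilates in place to [m]. /mevonwizuegat/ → mevomwizuegat.
Rule 5 (final a-epenthesis): the form ends in the consonant /t/, so [a] is inserted word-finally. /mevomwizuegat/ → mevomwizuegata.

mevomwizuegata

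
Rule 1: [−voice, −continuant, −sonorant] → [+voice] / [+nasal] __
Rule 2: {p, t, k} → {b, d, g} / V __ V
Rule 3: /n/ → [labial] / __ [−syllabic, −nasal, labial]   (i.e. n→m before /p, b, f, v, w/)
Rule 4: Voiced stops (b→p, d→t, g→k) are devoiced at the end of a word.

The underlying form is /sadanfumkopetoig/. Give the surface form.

sadamfumgobedoik

Rule 1 (post-nasal voicing): /k/ is a voiceless stop immediately after the nasal /m/, so it voices to [g]. /sadanfumkopetoig/ → sadanfumgopetoig.
Rule 2 (intervocalic voicing): /p/ is a voiceless stop between vowels /o/ and /e/, so it voices to [b]. /t/ is a voiceless stop between vowels /e/ and /o/, so it voices to [d]. /sadanfumgopetoig/ → sadanfumgobedoig.
Rule 3 (nasal place assimilation): /n/ precedes the labial consonant /f/, so it assimilates in place to [m]. /sadanfumgobedoig/ → sadamfumgobedoig.
Rule 4 (final devoicing): /g/ is a voiced stop in word-final position, so it devoices to [k]. /sadamfumgobedoig/ → sadamfumgobedoik.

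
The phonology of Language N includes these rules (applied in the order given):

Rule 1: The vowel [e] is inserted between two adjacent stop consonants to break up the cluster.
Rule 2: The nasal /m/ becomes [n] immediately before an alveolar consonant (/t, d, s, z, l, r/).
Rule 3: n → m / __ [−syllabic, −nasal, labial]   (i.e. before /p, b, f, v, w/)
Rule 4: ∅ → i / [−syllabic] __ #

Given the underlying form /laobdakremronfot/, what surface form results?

Rule 1 (stop-cluster e-epenthesis): /b/ and /d/ form a stop–stop cluster, so [e] is inserted between them. /laobdakremronfot/ → laobedakremronfot.
Rule 2 (nasal place assimilation): /m/ precedes the alveolar consonant /r/, so it assimilates in place to [n]. /laobedakremronfot/ → laobedakrenronfot.
Rule 3 (nasal place assimilation): /n/ precedes the labial consonant /f/, so it assimilates in place to [m]. /laobedakrenronfot/ → laobedakrenromfot.
Rule 4 (final i-epenthesis): the form ends in the consonant /t/, so [i] is inserted word-finally. /laobedakrenromfot/ → laobedakrenromfoti.

laobedakrenromfoti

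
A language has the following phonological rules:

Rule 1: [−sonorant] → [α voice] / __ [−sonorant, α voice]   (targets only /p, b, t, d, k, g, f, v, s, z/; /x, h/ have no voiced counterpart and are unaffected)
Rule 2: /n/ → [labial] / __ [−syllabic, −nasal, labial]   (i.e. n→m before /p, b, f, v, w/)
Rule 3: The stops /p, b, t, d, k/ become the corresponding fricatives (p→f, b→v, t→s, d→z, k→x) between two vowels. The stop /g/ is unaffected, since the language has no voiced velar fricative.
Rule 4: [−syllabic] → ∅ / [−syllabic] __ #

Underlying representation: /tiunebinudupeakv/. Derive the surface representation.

Rule 1 (regressive voicing assimilation): /k/ precedes the voiced obstruent /v/, so it voices to [g] by assimilation. /tiunebinudupeakv/ → tiunebinudupeagv.
Rule 2 (nasal place assimilation): no segment meets the environment; /tiunebinudupeagv/ is unchanged.
Rule 3 (intervocalic spirantization): /b/ is a stop between vowels /e/ and /i/, so it spirantizes to the fricative [v]. /d/ is a stop between vowels /u/ and /u/, so it spirantizes to the fricative [z]. /p/ is a stop between vowels /u/ and /e/, so it spirantizes to the fricative [f]. /tiunebinudupeagv/ → tiunevinuzufeagv.
Rule 4 (final cluster simplification): /v/ is the second consonant of a word-final cluster /gv/, so it deletes. /tiunevinuzufeagv/ → tiunevinuzufeag.

tiunevinuzufeag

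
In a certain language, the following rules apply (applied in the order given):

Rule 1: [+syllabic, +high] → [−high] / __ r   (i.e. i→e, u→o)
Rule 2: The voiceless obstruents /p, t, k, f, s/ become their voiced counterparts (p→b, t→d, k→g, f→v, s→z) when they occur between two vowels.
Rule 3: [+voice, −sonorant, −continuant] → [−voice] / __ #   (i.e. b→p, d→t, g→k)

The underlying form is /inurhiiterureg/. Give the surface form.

inorhiiderorek

Rule 1 (pre-rhotic lowering): /u/ is a high vowel immediately before /r/, so it lowers to [o]. /u/ is a high vowel immediately before /r/, so it lowers to [o]. /inurhiiterureg/ → inorhiiteroreg.
Rule 2 (intervocalic voicing): /t/ is a voiceless obstruent between vowels /i/ and /e/, so it voices to [d]. /inorhiiteroreg/ → inorhiideroreg.
Rule 3 (final devoicing): /g/ is a voiced stop in word-final position, so it devoices to [k]. /inorhiideroreg/ → inorhiiderorek.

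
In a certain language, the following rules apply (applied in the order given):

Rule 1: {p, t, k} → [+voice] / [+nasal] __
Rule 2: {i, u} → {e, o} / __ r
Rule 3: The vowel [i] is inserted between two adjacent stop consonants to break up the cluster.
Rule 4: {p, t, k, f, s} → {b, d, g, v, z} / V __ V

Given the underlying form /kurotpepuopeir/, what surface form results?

korodibebuobeer

Rule 1 (post-nasal voicing): no segment meets the environment; /kurotpepuopeir/ is unchanged.
Rule 2 (pre-rhotic lowering): /u/ is a high vowel immediately before /r/, so it lowers to [o]. /i/ is a high vowel immediately before /r/, so it lowers to [e]. /kurotpepuopeir/ → korotpepuopeer.
Rule 3 (stop-cluster i-epenthesis): /t/ and /p/ form a stop–stop cluster, so [i] is inserted between them. /korotpepuopeer/ → korotipepuopeer.
Rule 4 (intervocalic voicing): /t/ is a voiceless obstruent between vowels /o/ and /i/, so it voices to [d]. /p/ is a voiceless obstruent between vowels /i/ and /e/, so it voices to [b]. /p/ is a voiceless obstruent between vowels /e/ and /u/, so it voices to [b]. /p/ is a voiceless obstruent between vowels /o/ and /e/, so it voices to [b]. /korotipepuopeer/ → korodibebuobeer.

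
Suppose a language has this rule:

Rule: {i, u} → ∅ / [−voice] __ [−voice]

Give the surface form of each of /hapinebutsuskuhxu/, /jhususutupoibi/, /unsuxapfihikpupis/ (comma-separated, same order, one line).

hapinebutsskhxu, jhsstpoibi, unsxapfhkpps

/hapinebutsuskuhxu/: /u/ is a high vowel flanked by voiceless consonants /s/ and /s/, so it deletes. /u/ is a high vowel flanked by voiceless consonants /k/ and /h/, so it deletes. → [hapinebutsskhxu].
/jhususutupoibi/: /u/ is a high vowel flanked by voiceless consonants /h/ and /s/, so it deletes. /u/ is a high vowel flanked by voiceless consonants /s/ and /s/, so it deletes. /u/ is a high vowel flanked by voiceless consonants /s/ and /t/, so it deletes. /u/ is a high vowel flanked by voiceless consonants /t/ and /p/, so it deletes. → [jhsstpoibi].
/unsuxapfihikpupis/: /u/ is a high vowel flanked by voiceless consonants /s/ and /x/, so it deletes. /i/ is a high vowel flanked by voiceless consonants /f/ and /h/, so it deletes. /i/ is a high vowel flanked by voiceless consonants /h/ and /k/, so it deletes. /u/ is a high vowel flanked by voiceless consonants /p/ and /p/, so it deletes. /i/ is a high vowel flanked by voiceless consonants /p/ and /s/, so it deletes. → [unsxapfhkpps].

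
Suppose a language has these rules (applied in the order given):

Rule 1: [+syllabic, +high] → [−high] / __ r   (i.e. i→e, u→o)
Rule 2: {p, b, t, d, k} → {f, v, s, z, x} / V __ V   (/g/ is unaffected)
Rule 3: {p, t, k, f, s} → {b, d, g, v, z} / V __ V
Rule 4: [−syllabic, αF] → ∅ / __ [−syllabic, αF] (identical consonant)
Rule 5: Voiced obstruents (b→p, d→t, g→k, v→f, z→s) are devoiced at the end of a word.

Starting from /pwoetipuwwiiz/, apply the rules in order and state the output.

pwoezivuwiis

Rule 1 (pre-rhotic lowering): no segment meets the environment; /pwoetipuwwiiz/ is unchanged.
Rule 2 (intervocalic spirantization): /t/ is a stop between vowels /e/ and /i/, so it spirantizes to the fricative [s]. /p/ is a stop between vowels /i/ and /u/, so it spirantizes to the fricative [f]. /pwoetipuwwiiz/ → pwoesifuwwiiz.
Rule 3 (intervocalic voicing): /s/ is a voiceless obstruent between vowels /e/ and /i/, so it voices to [z]. /f/ is a voiceless obstruent between vowels /i/ and /u/, so it voices to [v]. /pwoesifuwwiiz/ → pwoezivuwwiiz.
Rule 4 (degemination): /ww/ is a geminate; the first /w/ deletes. /pwoezivuwwiiz/ → pwoezivuwiiz.
Rule 5 (final devoicing): /z/ is a voiced obstruent in word-final position, so it devoices to [s]. /pwoezivuwiiz/ → pwoezivuwiis.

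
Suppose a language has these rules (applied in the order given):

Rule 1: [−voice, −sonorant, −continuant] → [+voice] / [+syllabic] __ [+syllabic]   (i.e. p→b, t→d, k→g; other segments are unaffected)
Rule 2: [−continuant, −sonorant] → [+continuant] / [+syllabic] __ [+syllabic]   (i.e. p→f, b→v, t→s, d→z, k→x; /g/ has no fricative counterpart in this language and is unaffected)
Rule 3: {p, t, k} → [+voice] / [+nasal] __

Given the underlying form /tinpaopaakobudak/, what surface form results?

Rule 1 (intervocalic voicing): /p/ is a voiceless stop between vowels /o/ and /a/, so it voices to [b]. /k/ is a voiceless stop between vowels /a/ and /o/, so it voices to [g]. /tinpaopaakobudak/ → tinpaobaagobudak.
Rule 2 (intervocalic spirantization): /b/ is a stop between vowels /o/ and /a/, so it spirantizes to the fricative [v]. /b/ is a stop between vowels /o/ and /u/, so it spirantizes to the fricative [v]. /d/ is a stop between vowels /u/ and /a/, so it spirantizes to the fricative [z]. /tinpaobaagobudak/ → tinpaovaagovuzak.
Rule 3 (post-nasal voicing): /p/ is a voiceless stop immediately after the nasal /n/, so it voices to [b]. /tinpaovaagovuzak/ → tinbaovaagovuzak.

tinbaovaagovuzak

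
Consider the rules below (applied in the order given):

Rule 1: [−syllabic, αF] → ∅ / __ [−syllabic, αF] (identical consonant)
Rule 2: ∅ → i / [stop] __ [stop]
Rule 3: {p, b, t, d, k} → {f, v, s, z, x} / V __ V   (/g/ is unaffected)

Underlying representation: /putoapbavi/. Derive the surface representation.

pusoafivavi

Rule 1 (degemination): no segment meets the environment; /putoapbavi/ is unchanged.
Rule 2 (stop-cluster i-epenthesis): /p/ and /b/ form a stop–stop cluster, so [i] is inserted between them. /putoapbavi/ → putoapibavi.
Rule 3 (intervocalic spirantization): /t/ is a stop between vowels /u/ and /o/, so it spirantizes to the fricative [s]. /p/ is a stop between vowels /a/ and /i/, so it spirantizes to the fricative [f]. /b/ is a stop between vowels /i/ and /a/, so it spirantizes to the fricative [v]. /putoapibavi/ → pusoafivavi.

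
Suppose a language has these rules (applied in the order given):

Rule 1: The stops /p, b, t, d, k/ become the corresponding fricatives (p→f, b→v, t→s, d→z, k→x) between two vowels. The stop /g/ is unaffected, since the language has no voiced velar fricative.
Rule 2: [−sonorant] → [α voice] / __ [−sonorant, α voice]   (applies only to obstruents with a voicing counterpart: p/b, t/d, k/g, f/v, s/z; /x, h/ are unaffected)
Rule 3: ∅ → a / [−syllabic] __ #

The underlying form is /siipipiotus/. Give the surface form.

Rule 1 (intervocalic spirantization): /p/ is a stop between vowels /i/ and /i/, so it spirantizes to the fricative [f]. /p/ is a stop between vowels /i/ and /i/, so it spirantizes to the fricative [f]. /t/ is a stop between vowels /o/ and /u/, so it spirantizes to the fricative [s]. /siipipiotus/ → siififiosus.
Rule 2 (regressive voicing assimilation): no segment meets the environment; /siififiosus/ is unchanged.
Rule 3 (final a-epenthesis): the form ends in the consonant /s/, so [a] is inserted word-finally. /siififiosus/ → siififiosusa.

siififiosusa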